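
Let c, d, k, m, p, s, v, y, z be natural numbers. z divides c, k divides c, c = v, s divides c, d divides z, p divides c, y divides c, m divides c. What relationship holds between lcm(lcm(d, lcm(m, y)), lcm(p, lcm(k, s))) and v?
lcm(lcm(d, lcm(m, y)), lcm(p, lcm(k, s))) divides v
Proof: d divides z and z divides c, so d divides c. m divides c and y divides c, so lcm(m, y) divides c. Because d divides c, lcm(d, lcm(m, y)) divides c. Since k divides c and s divides c, lcm(k, s) divides c. p divides c, so lcm(p, lcm(k, s)) divides c. Since lcm(d, lcm(m, y)) divides c, lcm(lcm(d, lcm(m, y)), lcm(p, lcm(k, s))) divides c. Since c = v, lcm(lcm(d, lcm(m, y)), lcm(p, lcm(k, s))) divides v.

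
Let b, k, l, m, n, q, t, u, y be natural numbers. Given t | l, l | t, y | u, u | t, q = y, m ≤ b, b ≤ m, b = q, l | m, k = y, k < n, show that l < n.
From t | l and l | t, t = l. Since y | u and u | t, y | t. Since t = l, y | l. m ≤ b and b ≤ m, so m = b. b = q, so m = q. Since l | m, l | q. q = y, so l | y. Since y | l, y = l. k = y and k < n, therefore y < n. Since y = l, l < n.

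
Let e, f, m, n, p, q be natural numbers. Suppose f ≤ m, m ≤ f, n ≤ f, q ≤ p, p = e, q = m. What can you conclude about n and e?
n ≤ e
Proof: m ≤ f and f ≤ m, therefore m = f. q = m, so q = f. From p = e and q ≤ p, q ≤ e. Since q = f, f ≤ e. Since n ≤ f, n ≤ e.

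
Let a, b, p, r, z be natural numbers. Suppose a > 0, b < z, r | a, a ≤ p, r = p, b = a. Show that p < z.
r = p and r | a, so p | a. a > 0, so p ≤ a. a ≤ p, so a = p. b = a and b < z, hence a < z. Because a = p, p < z.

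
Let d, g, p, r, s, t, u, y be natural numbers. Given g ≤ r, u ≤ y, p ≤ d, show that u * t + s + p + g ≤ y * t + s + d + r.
u ≤ y, hence u * t ≤ y * t. Then u * t + s ≤ y * t + s. Since p ≤ d and g ≤ r, p + g ≤ d + r. Since u * t + s ≤ y * t + s, u * t + s + p + g ≤ y * t + s + d + r.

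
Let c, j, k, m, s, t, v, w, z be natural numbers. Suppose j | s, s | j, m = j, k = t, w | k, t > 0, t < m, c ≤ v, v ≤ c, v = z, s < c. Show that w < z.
j | s and s | j, therefore j = s. From k = t and w | k, w | t. t > 0, so w ≤ t. Since t < m, w < m. Since m = j, w < j. j = s, so w < s. c ≤ v and v ≤ c, hence c = v. v = z, so c = z. From s < c, s < z. w < s, so w < z.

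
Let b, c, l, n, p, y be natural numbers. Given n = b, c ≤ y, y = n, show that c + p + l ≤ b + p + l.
y = n and n = b, therefore y = b. c ≤ y, so c ≤ b. Then c + p ≤ b + p. Then c + p + l ≤ b + p + l.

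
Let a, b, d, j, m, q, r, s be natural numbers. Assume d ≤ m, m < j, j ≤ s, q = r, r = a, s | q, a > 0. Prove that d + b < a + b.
From m < j and j ≤ s, m < s. Because q = r and r = a, q = a. s | q, so s | a. Since a > 0, s ≤ a. Since m < s, m < a. Since d ≤ m, d < a. Then d + b < a + b.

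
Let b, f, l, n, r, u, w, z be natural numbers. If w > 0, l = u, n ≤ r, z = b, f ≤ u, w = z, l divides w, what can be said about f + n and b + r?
f + n ≤ b + r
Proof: Since w = z and z = b, w = b. l = u and l divides w, so u divides w. w > 0, so u ≤ w. w = b, so u ≤ b. f ≤ u, so f ≤ b. Since n ≤ r, f + n ≤ b + r.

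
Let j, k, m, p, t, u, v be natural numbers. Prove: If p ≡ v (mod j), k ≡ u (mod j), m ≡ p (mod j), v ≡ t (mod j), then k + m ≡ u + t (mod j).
Because m ≡ p (mod j) and p ≡ v (mod j), m ≡ v (mod j). v ≡ t (mod j), so m ≡ t (mod j). Combined with k ≡ u (mod j), by adding congruences, k + m ≡ u + t (mod j).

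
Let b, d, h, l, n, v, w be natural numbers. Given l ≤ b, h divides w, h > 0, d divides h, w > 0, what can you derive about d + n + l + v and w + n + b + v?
d + n + l + v ≤ w + n + b + v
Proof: d divides h and h > 0, hence d ≤ h. Because h divides w and w > 0, h ≤ w. Since d ≤ h, d ≤ w. Then d + n ≤ w + n. l ≤ b, so d + n + l ≤ w + n + b. Then d + n + l + v ≤ w + n + b + v.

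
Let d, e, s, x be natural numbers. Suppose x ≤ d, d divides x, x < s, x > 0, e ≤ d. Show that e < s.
From d divides x and x > 0, d ≤ x. Since x ≤ d, d = x. e ≤ d, so e ≤ x. From x < s, e < s.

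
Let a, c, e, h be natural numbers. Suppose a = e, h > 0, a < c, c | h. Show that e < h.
Because a = e and a < c, e < c. From c | h and h > 0, c ≤ h. Since e < c, e < h.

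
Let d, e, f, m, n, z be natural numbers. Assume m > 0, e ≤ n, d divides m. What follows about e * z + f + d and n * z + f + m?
e * z + f + d ≤ n * z + f + m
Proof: e ≤ n. By multiplying by a non-negative, e * z ≤ n * z. Then e * z + f ≤ n * z + f. d divides m and m > 0, hence d ≤ m. Since e * z + f ≤ n * z + f, e * z + f + d ≤ n * z + f + m.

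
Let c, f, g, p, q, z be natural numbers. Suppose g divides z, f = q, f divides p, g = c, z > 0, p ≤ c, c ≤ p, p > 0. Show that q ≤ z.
p ≤ c and c ≤ p, hence p = c. f divides p and p > 0, therefore f ≤ p. p = c, so f ≤ c. Since f = q, q ≤ c. Because g = c and g divides z, c divides z. Because z > 0, c ≤ z. Since q ≤ c, q ≤ z.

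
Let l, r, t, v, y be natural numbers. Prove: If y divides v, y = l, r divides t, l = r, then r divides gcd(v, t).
y = l and l = r, thus y = r. y divides v, so r divides v. Since r divides t, r divides gcd(v, t).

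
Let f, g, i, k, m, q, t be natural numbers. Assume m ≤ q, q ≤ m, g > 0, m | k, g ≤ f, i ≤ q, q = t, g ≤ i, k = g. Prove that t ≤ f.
g ≤ i and i ≤ q, so g ≤ q. m ≤ q and q ≤ m, therefore m = q. k = g and m | k, hence m | g. m = q, so q | g. g > 0, so q ≤ g. g ≤ q, so g = q. Since q = t, g = t. g ≤ f, so t ≤ f.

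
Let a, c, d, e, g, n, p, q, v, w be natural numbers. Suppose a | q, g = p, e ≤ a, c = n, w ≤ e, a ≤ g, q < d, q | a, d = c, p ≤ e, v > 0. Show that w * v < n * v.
From q | a and a | q, q = a. g = p and a ≤ g, so a ≤ p. Because p ≤ e, a ≤ e. e ≤ a, so a = e. q = a, so q = e. d = c and c = n, thus d = n. Since q < d, q < n. Because q = e, e < n. w ≤ e, so w < n. Since v > 0, w * v < n * v.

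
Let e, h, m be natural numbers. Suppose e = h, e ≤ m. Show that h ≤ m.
e = h and e ≤ m. By substitution, h ≤ m.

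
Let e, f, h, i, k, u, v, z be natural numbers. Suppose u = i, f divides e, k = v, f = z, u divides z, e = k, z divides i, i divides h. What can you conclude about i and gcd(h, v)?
i divides gcd(h, v)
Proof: From u = i and u divides z, i divides z. Since z divides i, z = i. From f = z, f = i. e = k and k = v, therefore e = v. f divides e, so f divides v. f = i, so i divides v. i divides h, so i divides gcd(h, v).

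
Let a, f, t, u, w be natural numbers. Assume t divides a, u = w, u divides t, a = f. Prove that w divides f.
Because u divides t and t divides a, u divides a. Since a = f, u divides f. Because u = w, w divides f.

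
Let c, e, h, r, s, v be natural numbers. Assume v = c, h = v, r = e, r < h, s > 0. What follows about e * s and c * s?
e * s < c * s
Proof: h = v and v = c, therefore h = c. Since r = e and r < h, e < h. h = c, so e < c. s > 0, so e * s < c * s.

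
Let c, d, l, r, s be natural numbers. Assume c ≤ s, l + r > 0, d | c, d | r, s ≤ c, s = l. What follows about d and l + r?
d ≤ l + r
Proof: c ≤ s and s ≤ c, thus c = s. s = l, so c = l. Since d | c, d | l. Since d | r, d | l + r. l + r > 0, so d ≤ l + r.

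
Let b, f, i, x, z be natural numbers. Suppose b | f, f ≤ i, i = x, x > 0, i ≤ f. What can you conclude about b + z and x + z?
b + z ≤ x + z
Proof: f ≤ i and i ≤ f, hence f = i. Since i = x, f = x. Since b | f, b | x. x > 0, so b ≤ x. Then b + z ≤ x + z.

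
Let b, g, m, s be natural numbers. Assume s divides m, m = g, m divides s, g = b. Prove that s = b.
s divides m and m divides s, hence s = m. Since m = g, s = g. g = b, so s = b.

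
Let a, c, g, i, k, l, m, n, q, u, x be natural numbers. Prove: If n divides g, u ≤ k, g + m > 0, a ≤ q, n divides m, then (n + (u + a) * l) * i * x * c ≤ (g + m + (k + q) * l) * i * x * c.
Since n divides g and n divides m, n divides g + m. Since g + m > 0, n ≤ g + m. From u ≤ k and a ≤ q, u + a ≤ k + q. By multiplying by a non-negative, (u + a) * l ≤ (k + q) * l. Since n ≤ g + m, n + (u + a) * l ≤ g + m + (k + q) * l. By multiplying by a non-negative, (n + (u + a) * l) * i ≤ (g + m + (k + q) * l) * i. By multiplying by a non-negative, (n + (u + a) * l) * i * x ≤ (g + m + (k + q) * l) * i * x. By multiplying by a non-negative, (n + (u + a) * l) * i * x * c ≤ (g + m + (k + q) * l) * i * x * c.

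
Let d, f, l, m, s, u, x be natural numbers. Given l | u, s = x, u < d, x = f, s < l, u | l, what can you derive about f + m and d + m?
f + m < d + m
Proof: Because s = x and x = f, s = f. Since s < l, f < l. u | l and l | u, hence u = l. u < d, so l < d. f < l, so f < d. Then f + m < d + m.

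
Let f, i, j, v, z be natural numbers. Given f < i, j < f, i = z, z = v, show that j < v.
Since i = z and z = v, i = v. f < i, so f < v. j < f, so j < v.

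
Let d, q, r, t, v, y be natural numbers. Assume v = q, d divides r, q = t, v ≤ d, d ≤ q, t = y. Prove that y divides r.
q = t and t = y, thus q = y. Because v = q and v ≤ d, q ≤ d. Since d ≤ q, d = q. Since d divides r, q divides r. Because q = y, y divides r.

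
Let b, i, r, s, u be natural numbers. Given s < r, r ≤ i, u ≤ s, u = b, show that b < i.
From u = b and u ≤ s, b ≤ s. Since s < r and r ≤ i, s < i. b ≤ s, so b < i.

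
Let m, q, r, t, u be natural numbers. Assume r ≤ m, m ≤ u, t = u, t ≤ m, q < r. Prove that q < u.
t = u and t ≤ m, thus u ≤ m. m ≤ u, so m = u. q < r and r ≤ m, thus q < m. m = u, so q < u.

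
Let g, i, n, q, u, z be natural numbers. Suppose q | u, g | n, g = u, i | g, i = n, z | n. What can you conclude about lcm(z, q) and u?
lcm(z, q) | u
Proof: From i = n and i | g, n | g. Since g | n, n = g. Because g = u, n = u. Since z | n, z | u. Since q | u, lcm(z, q) | u.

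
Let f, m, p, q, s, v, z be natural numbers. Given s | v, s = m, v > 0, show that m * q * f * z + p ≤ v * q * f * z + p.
s | v and v > 0, thus s ≤ v. s = m, so m ≤ v. Then m * q ≤ v * q. Then m * q * f ≤ v * q * f. Then m * q * f * z ≤ v * q * f * z. Then m * q * f * z + p ≤ v * q * f * z + p.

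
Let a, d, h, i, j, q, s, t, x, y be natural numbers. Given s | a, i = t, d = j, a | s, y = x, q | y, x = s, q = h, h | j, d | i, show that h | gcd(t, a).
d = j and d | i, therefore j | i. Since h | j, h | i. i = t, so h | t. From s | a and a | s, s = a. Because y = x and x = s, y = s. Since q | y, q | s. q = h, so h | s. s = a, so h | a. Since h | t, h | gcd(t, a).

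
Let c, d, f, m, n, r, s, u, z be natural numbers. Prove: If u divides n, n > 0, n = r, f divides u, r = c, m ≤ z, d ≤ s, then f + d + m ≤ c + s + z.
n = r and r = c, hence n = c. Because f divides u and u divides n, f divides n. Since n > 0, f ≤ n. Because n = c, f ≤ c. d ≤ s and m ≤ z, thus d + m ≤ s + z. Since f ≤ c, f + d + m ≤ c + s + z.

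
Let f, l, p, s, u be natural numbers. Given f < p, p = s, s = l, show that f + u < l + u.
p = s and s = l, so p = l. f < p, so f < l. Then f + u < l + u.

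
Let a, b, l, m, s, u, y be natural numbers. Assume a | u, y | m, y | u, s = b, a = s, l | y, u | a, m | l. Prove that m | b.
Since m | l and l | y, m | y. Since y | m, y = m. a = s and s = b, therefore a = b. u | a and a | u, hence u = a. From y | u, y | a. Since a = b, y | b. y = m, so m | b.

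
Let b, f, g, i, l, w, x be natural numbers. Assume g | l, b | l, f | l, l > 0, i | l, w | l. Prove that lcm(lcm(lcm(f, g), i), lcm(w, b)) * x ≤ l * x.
f | l and g | l, thus lcm(f, g) | l. From i | l, lcm(lcm(f, g), i) | l. w | l and b | l, thus lcm(w, b) | l. lcm(lcm(f, g), i) | l, so lcm(lcm(lcm(f, g), i), lcm(w, b)) | l. Since l > 0, lcm(lcm(lcm(f, g), i), lcm(w, b)) ≤ l. Then lcm(lcm(lcm(f, g), i), lcm(w, b)) * x ≤ l * x.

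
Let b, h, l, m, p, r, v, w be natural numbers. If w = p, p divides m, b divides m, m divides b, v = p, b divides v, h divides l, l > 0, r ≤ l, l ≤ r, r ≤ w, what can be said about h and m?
h ≤ m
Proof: Since b divides m and m divides b, b = m. Since v = p and b divides v, b divides p. b = m, so m divides p. Since p divides m, p = m. Since w = p, w = m. h divides l and l > 0, therefore h ≤ l. Since r ≤ l and l ≤ r, r = l. r ≤ w, so l ≤ w. h ≤ l, so h ≤ w. w = m, so h ≤ m.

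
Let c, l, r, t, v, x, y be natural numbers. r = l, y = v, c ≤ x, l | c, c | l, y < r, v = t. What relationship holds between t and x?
t < x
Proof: From y = v and v = t, y = t. r = l and y < r, thus y < l. Since y = t, t < l. c | l and l | c, hence c = l. c ≤ x, so l ≤ x. Since t < l, t < x.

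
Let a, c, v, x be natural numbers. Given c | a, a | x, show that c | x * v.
Because c | a and a | x, c | x. Then c | x * v.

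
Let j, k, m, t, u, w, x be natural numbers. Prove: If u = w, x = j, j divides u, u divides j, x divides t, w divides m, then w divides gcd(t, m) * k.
Because j divides u and u divides j, j = u. x = j, so x = u. x divides t, so u divides t. From u = w, w divides t. Since w divides m, w divides gcd(t, m). Then w divides gcd(t, m) * k.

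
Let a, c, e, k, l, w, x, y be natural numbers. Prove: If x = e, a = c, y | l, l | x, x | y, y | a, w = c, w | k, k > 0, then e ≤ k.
Since y | l and l | x, y | x. Since x | y, y = x. y | a, so x | a. a = c, so x | c. w = c and w | k, therefore c | k. From x | c, x | k. Since k > 0, x ≤ k. x = e, so e ≤ k.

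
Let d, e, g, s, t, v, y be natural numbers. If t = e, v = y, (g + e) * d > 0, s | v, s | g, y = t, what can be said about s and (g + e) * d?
s ≤ (g + e) * d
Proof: Since v = y and y = t, v = t. t = e, so v = e. s | v, so s | e. Since s | g, s | g + e. Then s | (g + e) * d. (g + e) * d > 0, so s ≤ (g + e) * d.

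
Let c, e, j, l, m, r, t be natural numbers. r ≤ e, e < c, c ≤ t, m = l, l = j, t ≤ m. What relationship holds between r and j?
r < j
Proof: From r ≤ e and e < c, r < c. Since c ≤ t, r < t. m = l and l = j, hence m = j. t ≤ m, so t ≤ j. Since r < t, r < j.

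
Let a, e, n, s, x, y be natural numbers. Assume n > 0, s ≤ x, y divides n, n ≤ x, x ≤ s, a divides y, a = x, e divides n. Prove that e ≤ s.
Since a divides y and y divides n, a divides n. a = x, so x divides n. Since n > 0, x ≤ n. Since n ≤ x, n = x. x ≤ s and s ≤ x, therefore x = s. From n = x, n = s. e divides n and n > 0, hence e ≤ n. n = s, so e ≤ s.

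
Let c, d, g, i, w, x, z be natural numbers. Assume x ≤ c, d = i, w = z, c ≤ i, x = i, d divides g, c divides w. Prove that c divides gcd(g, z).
Since x = i and x ≤ c, i ≤ c. Because c ≤ i, i = c. d = i and d divides g, so i divides g. i = c, so c divides g. w = z and c divides w, so c divides z. c divides g, so c divides gcd(g, z).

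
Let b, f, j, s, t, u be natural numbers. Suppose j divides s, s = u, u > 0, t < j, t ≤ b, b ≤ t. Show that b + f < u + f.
Because t ≤ b and b ≤ t, t = b. From t < j, b < j. s = u and j divides s, so j divides u. Since u > 0, j ≤ u. Since b < j, b < u. Then b + f < u + f.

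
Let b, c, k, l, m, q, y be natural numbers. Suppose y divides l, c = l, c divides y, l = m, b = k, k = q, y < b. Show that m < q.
Because c = l and c divides y, l divides y. y divides l, so y = l. Since l = m, y = m. b = k and k = q, so b = q. Since y < b, y < q. Because y = m, m < q.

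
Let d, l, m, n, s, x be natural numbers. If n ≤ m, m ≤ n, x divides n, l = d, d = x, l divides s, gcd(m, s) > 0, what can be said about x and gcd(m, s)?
x ≤ gcd(m, s)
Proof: Because n ≤ m and m ≤ n, n = m. Since x divides n, x divides m. From l = d and d = x, l = x. Since l divides s, x divides s. Since x divides m, x divides gcd(m, s). Because gcd(m, s) > 0, x ≤ gcd(m, s).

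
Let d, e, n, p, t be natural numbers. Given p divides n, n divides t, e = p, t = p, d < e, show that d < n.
t = p and n divides t, thus n divides p. p divides n, so p = n. e = p, so e = n. Since d < e, d < n.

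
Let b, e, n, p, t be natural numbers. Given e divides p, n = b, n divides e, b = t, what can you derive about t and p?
t divides p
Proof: n = b and b = t, hence n = t. n divides e and e divides p, therefore n divides p. n = t, so t divides p.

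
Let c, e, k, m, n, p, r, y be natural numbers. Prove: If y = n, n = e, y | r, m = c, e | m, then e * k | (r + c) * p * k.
y = n and n = e, hence y = e. Since y | r, e | r. Since m = c and e | m, e | c. e | r, so e | r + c. Then e | (r + c) * p. Then e * k | (r + c) * p * k.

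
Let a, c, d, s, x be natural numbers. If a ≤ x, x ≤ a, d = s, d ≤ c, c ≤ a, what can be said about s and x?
s ≤ x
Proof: a ≤ x and x ≤ a, so a = x. d = s and d ≤ c, so s ≤ c. Since c ≤ a, s ≤ a. a = x, so s ≤ x.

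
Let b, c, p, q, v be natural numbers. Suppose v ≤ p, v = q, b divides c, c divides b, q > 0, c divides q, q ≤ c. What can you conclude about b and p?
b ≤ p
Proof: From c divides q and q > 0, c ≤ q. q ≤ c, so q = c. c divides b and b divides c, therefore c = b. Since q = c, q = b. v = q and v ≤ p, therefore q ≤ p. q = b, so b ≤ p.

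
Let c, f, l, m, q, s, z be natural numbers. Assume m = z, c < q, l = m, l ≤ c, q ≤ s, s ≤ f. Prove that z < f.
l = m and m = z, thus l = z. l ≤ c, so z ≤ c. c < q, so z < q. Since q ≤ s, z < s. Since s ≤ f, z < f.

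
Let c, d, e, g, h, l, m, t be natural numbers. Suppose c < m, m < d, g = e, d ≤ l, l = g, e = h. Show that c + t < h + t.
Because l = g and g = e, l = e. Since e = h, l = h. m < d and d ≤ l, thus m < l. From l = h, m < h. Since c < m, c < h. Then c + t < h + t.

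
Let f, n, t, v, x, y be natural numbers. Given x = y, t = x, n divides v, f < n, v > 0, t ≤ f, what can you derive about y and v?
y < v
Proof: t = x and x = y, therefore t = y. From t ≤ f, y ≤ f. From n divides v and v > 0, n ≤ v. Because f < n, f < v. y ≤ f, so y < v.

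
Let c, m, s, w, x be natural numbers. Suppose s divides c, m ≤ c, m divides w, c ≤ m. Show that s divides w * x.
c ≤ m and m ≤ c, so c = m. s divides c, so s divides m. Since m divides w, s divides w. Then s divides w * x.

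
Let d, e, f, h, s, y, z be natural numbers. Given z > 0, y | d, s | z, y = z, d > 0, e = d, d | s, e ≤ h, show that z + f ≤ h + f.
d | s and s | z, therefore d | z. Since z > 0, d ≤ z. From y = z and y | d, z | d. d > 0, so z ≤ d. d ≤ z, so d = z. e = d, so e = z. e ≤ h, so z ≤ h. Then z + f ≤ h + f.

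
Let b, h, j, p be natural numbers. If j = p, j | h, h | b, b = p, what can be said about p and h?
p = h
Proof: b = p and h | b, therefore h | p. Because j = p and j | h, p | h. h | p, so h = p. Then p = h.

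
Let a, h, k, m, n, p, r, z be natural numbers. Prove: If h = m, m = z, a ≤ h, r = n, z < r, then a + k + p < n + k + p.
From h = m and m = z, h = z. Because a ≤ h, a ≤ z. Since r = n and z < r, z < n. a ≤ z, so a < n. Then a + k < n + k. Then a + k + p < n + k + p.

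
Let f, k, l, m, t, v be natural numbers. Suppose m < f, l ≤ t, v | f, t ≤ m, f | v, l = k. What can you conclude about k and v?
k < v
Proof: Because f | v and v | f, f = v. From l = k and l ≤ t, k ≤ t. Since t ≤ m, k ≤ m. Since m < f, k < f. Since f = v, k < v.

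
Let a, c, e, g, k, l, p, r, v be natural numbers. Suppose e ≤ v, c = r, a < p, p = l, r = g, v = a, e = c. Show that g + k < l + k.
From e = c and c = r, e = r. Since r = g, e = g. v = a and e ≤ v, hence e ≤ a. Because p = l and a < p, a < l. Since e ≤ a, e < l. e = g, so g < l. Then g + k < l + k.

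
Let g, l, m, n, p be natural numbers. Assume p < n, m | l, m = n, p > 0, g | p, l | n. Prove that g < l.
m = n and m | l, thus n | l. Since l | n, n = l. g | p and p > 0, therefore g ≤ p. Since p < n, g < n. Since n = l, g < l.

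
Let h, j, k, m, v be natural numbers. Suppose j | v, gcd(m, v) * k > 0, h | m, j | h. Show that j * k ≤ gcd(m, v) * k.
j | h and h | m, thus j | m. Since j | v, j | gcd(m, v). Then j * k | gcd(m, v) * k. Since gcd(m, v) * k > 0, j * k ≤ gcd(m, v) * k.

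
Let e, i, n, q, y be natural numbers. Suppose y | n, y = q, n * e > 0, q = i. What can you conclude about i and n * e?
i ≤ n * e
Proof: From y = q and q = i, y = i. y | n, so i | n. Then i | n * e. From n * e > 0, i ≤ n * e.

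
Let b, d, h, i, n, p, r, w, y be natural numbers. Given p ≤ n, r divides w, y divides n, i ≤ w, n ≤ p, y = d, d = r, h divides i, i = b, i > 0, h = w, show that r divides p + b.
n ≤ p and p ≤ n, so n = p. y = d and y divides n, hence d divides n. Since d = r, r divides n. From n = p, r divides p. h = w and h divides i, thus w divides i. Since i > 0, w ≤ i. Because i ≤ w, w = i. i = b, so w = b. r divides w, so r divides b. Since r divides p, r divides p + b.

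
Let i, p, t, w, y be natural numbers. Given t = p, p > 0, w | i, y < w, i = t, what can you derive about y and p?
y < p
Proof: i = t and t = p, hence i = p. w | i, so w | p. Because p > 0, w ≤ p. Since y < w, y < p.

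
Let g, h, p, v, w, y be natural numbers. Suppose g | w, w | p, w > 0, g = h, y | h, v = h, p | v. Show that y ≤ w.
g = h and g | w, thus h | w. From v = h and p | v, p | h. w | p, so w | h. h | w, so h = w. Because y | h, y | w. Since w > 0, y ≤ w.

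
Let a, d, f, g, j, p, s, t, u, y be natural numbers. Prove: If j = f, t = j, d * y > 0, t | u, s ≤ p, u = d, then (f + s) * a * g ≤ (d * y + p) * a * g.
From u = d and t | u, t | d. t = j, so j | d. Since j = f, f | d. Then f | d * y. d * y > 0, so f ≤ d * y. Since s ≤ p, f + s ≤ d * y + p. Then (f + s) * a ≤ (d * y + p) * a. Then (f + s) * a * g ≤ (d * y + p) * a * g.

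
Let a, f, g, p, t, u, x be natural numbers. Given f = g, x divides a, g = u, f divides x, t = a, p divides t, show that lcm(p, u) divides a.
Because t = a and p divides t, p divides a. f = g and f divides x, hence g divides x. Since g = u, u divides x. Since x divides a, u divides a. p divides a, so lcm(p, u) divides a.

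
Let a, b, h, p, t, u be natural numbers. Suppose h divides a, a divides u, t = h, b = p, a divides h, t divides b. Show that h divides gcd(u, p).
Because a divides h and h divides a, a = h. Since a divides u, h divides u. Because t = h and t divides b, h divides b. Since b = p, h divides p. h divides u, so h divides gcd(u, p).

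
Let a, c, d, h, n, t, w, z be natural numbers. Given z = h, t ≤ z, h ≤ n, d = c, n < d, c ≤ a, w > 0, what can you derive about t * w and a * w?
t * w < a * w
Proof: Since z = h and t ≤ z, t ≤ h. Because h ≤ n, t ≤ n. From d = c and n < d, n < c. Since c ≤ a, n < a. t ≤ n, so t < a. From w > 0, t * w < a * w.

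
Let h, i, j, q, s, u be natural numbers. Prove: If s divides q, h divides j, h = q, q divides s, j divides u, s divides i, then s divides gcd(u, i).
q divides s and s divides q, hence q = s. Since h = q, h = s. From h divides j and j divides u, h divides u. Since h = s, s divides u. Since s divides i, s divides gcd(u, i).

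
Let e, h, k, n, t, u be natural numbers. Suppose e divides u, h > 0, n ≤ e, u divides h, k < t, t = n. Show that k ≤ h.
t = n and k < t, thus k < n. Since n ≤ e, k < e. e divides u and u divides h, hence e divides h. Since h > 0, e ≤ h. k < e, so k < h. Then k ≤ h.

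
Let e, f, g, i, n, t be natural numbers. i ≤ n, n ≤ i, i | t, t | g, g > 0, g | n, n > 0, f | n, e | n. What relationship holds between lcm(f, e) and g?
lcm(f, e) | g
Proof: From i ≤ n and n ≤ i, i = n. Since i | t, n | t. Because t | g, n | g. Since g > 0, n ≤ g. g | n and n > 0, therefore g ≤ n. Since n ≤ g, n = g. From f | n and e | n, lcm(f, e) | n. n = g, so lcm(f, e) | g.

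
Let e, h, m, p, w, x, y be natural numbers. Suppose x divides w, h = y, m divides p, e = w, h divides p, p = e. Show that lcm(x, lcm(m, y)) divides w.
p = e and e = w, hence p = w. Because h = y and h divides p, y divides p. m divides p, so lcm(m, y) divides p. Because p = w, lcm(m, y) divides w. Because x divides w, lcm(x, lcm(m, y)) divides w.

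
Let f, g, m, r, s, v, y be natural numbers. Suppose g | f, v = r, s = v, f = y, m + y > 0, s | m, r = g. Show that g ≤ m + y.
s = v and v = r, therefore s = r. Since s | m, r | m. r = g, so g | m. From f = y and g | f, g | y. g | m, so g | m + y. Since m + y > 0, g ≤ m + y.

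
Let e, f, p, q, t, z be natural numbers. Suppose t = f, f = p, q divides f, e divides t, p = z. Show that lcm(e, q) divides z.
Because f = p and p = z, f = z. Because t = f and e divides t, e divides f. q divides f, so lcm(e, q) divides f. Since f = z, lcm(e, q) divides z.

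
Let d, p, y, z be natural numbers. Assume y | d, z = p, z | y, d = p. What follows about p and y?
p = y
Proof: From z = p and z | y, p | y. d = p and y | d, so y | p. Since p | y, p = y.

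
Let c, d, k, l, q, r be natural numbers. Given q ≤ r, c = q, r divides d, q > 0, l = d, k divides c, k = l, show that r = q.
k = l and l = d, thus k = d. Since k divides c, d divides c. c = q, so d divides q. r divides d, so r divides q. q > 0, so r ≤ q. q ≤ r, so r = q.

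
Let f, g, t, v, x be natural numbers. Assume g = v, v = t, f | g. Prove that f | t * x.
g = v and v = t, so g = t. Since f | g, f | t. Then f | t * x.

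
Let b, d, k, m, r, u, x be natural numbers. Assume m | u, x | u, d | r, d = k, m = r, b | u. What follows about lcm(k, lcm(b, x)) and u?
lcm(k, lcm(b, x)) | u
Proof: d = k and d | r, so k | r. m = r and m | u, hence r | u. Since k | r, k | u. From b | u and x | u, lcm(b, x) | u. Since k | u, lcm(k, lcm(b, x)) | u.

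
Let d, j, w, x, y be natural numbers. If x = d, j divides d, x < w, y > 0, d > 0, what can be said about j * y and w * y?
j * y < w * y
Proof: From j divides d and d > 0, j ≤ d. x = d and x < w, therefore d < w. Since j ≤ d, j < w. From y > 0, by multiplying by a positive, j * y < w * y.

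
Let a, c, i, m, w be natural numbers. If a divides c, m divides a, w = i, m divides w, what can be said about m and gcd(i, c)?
m divides gcd(i, c)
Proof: Since w = i and m divides w, m divides i. Because m divides a and a divides c, m divides c. From m divides i, m divides gcd(i, c).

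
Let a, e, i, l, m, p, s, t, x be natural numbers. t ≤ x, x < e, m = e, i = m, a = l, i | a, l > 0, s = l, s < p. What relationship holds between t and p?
t < p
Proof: a = l and i | a, therefore i | l. Since i = m, m | l. Since l > 0, m ≤ l. Since m = e, e ≤ l. Since x < e, x < l. Because t ≤ x, t < l. s = l and s < p, so l < p. Since t < l, t < p.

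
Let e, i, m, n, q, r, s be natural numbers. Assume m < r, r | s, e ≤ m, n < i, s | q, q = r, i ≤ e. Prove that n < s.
From n < i and i ≤ e, n < e. From q = r and s | q, s | r. Since r | s, r = s. Since m < r, m < s. e ≤ m, so e < s. n < e, so n < s.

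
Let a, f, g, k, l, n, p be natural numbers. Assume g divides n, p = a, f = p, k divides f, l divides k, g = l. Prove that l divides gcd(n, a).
g = l and g divides n, thus l divides n. Because f = p and p = a, f = a. l divides k and k divides f, therefore l divides f. Since f = a, l divides a. Since l divides n, l divides gcd(n, a).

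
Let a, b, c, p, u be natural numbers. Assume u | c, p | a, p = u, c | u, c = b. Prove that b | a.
u | c and c | u, hence u = c. p = u, so p = c. c = b, so p = b. p | a, so b | a.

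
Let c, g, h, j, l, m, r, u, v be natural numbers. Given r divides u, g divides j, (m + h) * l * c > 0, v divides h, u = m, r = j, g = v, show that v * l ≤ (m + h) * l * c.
From g = v and g divides j, v divides j. r = j and r divides u, therefore j divides u. v divides j, so v divides u. u = m, so v divides m. Since v divides h, v divides m + h. Then v * l divides (m + h) * l. Then v * l divides (m + h) * l * c. (m + h) * l * c > 0, so v * l ≤ (m + h) * l * c.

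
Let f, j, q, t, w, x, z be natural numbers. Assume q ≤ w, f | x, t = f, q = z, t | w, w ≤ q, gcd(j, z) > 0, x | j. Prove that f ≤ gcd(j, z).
f | x and x | j, so f | j. w ≤ q and q ≤ w, so w = q. q = z, so w = z. From t = f and t | w, f | w. From w = z, f | z. f | j, so f | gcd(j, z). gcd(j, z) > 0, so f ≤ gcd(j, z).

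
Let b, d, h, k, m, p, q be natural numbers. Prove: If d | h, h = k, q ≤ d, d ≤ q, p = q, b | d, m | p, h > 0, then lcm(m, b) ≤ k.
Since q ≤ d and d ≤ q, q = d. From p = q and m | p, m | q. Because q = d, m | d. Since b | d, lcm(m, b) | d. Since d | h, lcm(m, b) | h. Since h > 0, lcm(m, b) ≤ h. h = k, so lcm(m, b) ≤ k.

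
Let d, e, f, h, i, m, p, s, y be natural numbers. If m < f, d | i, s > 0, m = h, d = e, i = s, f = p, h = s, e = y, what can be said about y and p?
y < p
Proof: d = e and d | i, therefore e | i. Since i = s, e | s. Since s > 0, e ≤ s. e = y, so y ≤ s. m = h and h = s, thus m = s. m < f, so s < f. Since y ≤ s, y < f. From f = p, y < p.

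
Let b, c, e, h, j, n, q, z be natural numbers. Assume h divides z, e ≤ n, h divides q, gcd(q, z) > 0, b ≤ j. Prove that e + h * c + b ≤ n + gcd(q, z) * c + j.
h divides q and h divides z, thus h divides gcd(q, z). gcd(q, z) > 0, so h ≤ gcd(q, z). By multiplying by a non-negative, h * c ≤ gcd(q, z) * c. Since e ≤ n, e + h * c ≤ n + gcd(q, z) * c. b ≤ j, so e + h * c + b ≤ n + gcd(q, z) * c + j.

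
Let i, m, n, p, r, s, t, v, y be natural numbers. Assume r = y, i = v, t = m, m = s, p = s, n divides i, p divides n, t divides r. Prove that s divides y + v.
t = m and t divides r, thus m divides r. Since r = y, m divides y. m = s, so s divides y. i = v and n divides i, so n divides v. p divides n, so p divides v. From p = s, s divides v. Since s divides y, s divides y + v.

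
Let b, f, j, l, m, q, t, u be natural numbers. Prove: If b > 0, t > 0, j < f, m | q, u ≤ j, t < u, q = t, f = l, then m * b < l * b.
Since q = t and m | q, m | t. Since t > 0, m ≤ t. Since t < u, m < u. Because u ≤ j and j < f, u < f. f = l, so u < l. Since m < u, m < l. b > 0, so m * b < l * b.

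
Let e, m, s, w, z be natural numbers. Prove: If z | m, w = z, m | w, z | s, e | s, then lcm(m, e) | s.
Because w = z and m | w, m | z. z | m, so z = m. Since z | s, m | s. e | s, so lcm(m, e) | s.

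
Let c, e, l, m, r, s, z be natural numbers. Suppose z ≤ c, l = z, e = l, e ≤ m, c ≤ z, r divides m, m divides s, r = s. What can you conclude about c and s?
c ≤ s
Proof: e = l and l = z, thus e = z. From z ≤ c and c ≤ z, z = c. Since e = z, e = c. Since r = s and r divides m, s divides m. m divides s, so m = s. From e ≤ m, e ≤ s. Since e = c, c ≤ s.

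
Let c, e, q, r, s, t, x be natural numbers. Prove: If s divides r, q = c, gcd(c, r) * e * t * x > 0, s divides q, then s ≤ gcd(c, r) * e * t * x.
q = c and s divides q, hence s divides c. s divides r, so s divides gcd(c, r). Then s divides gcd(c, r) * e. Then s divides gcd(c, r) * e * t. Then s divides gcd(c, r) * e * t * x. Since gcd(c, r) * e * t * x > 0, s ≤ gcd(c, r) * e * t * x.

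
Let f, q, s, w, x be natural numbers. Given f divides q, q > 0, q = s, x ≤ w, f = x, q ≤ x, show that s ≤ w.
f = x and f divides q, therefore x divides q. Since q > 0, x ≤ q. From q ≤ x, x = q. Since q = s, x = s. Since x ≤ w, s ≤ w.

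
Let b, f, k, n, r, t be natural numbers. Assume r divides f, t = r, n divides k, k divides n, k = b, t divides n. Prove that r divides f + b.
Since n divides k and k divides n, n = k. k = b, so n = b. t divides n, so t divides b. Since t = r, r divides b. Because r divides f, r divides f + b.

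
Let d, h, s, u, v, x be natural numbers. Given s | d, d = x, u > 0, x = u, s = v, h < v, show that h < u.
d = x and x = u, thus d = u. Since s = v and s | d, v | d. d = u, so v | u. Since u > 0, v ≤ u. Since h < v, h < u.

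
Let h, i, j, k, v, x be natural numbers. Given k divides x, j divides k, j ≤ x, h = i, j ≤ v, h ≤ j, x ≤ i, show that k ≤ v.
Because h = i and h ≤ j, i ≤ j. Since x ≤ i, x ≤ j. j ≤ x, so x = j. k divides x, so k divides j. Since j divides k, j = k. Since j ≤ v, k ≤ v.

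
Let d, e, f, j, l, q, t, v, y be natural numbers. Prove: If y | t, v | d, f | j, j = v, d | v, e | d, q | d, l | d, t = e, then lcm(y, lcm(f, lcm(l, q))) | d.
Because t = e and y | t, y | e. Since e | d, y | d. v | d and d | v, thus v = d. Since j = v, j = d. f | j, so f | d. Because l | d and q | d, lcm(l, q) | d. Since f | d, lcm(f, lcm(l, q)) | d. y | d, so lcm(y, lcm(f, lcm(l, q))) | d.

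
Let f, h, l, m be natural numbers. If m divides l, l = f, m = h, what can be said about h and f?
h divides f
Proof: m = h and m divides l, thus h divides l. Since l = f, h divides f.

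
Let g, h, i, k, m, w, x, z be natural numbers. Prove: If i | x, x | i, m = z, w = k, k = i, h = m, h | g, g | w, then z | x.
From i | x and x | i, i = x. w = k and k = i, hence w = i. h = m and h | g, hence m | g. Since g | w, m | w. Since w = i, m | i. m = z, so z | i. i = x, so z | x.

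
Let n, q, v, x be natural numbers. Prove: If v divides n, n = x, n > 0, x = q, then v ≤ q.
Since n = x and x = q, n = q. Since v divides n and n > 0, v ≤ n. From n = q, v ≤ q.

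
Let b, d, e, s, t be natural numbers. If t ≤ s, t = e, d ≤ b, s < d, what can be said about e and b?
e < b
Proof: Because t = e and t ≤ s, e ≤ s. Because s < d and d ≤ b, s < b. e ≤ s, so e < b.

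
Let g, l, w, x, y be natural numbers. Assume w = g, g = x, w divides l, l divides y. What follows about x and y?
x divides y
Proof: w = g and g = x, hence w = x. From w divides l and l divides y, w divides y. w = x, so x divides y.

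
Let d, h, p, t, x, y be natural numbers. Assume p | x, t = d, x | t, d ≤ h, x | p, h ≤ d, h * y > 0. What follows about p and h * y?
p ≤ h * y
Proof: Because d ≤ h and h ≤ d, d = h. t = d, so t = h. x | p and p | x, therefore x = p. x | t, so p | t. Since t = h, p | h. Then p | h * y. Since h * y > 0, p ≤ h * y.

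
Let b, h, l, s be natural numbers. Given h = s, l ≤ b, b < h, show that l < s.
Because l ≤ b and b < h, l < h. Since h = s, l < s.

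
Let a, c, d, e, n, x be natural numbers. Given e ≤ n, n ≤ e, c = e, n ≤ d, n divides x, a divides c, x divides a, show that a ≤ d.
Since n divides x and x divides a, n divides a. Because e ≤ n and n ≤ e, e = n. c = e, so c = n. Because a divides c, a divides n. n divides a, so n = a. Since n ≤ d, a ≤ d.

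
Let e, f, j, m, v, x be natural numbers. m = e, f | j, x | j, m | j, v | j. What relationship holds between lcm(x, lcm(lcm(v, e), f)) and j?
lcm(x, lcm(lcm(v, e), f)) | j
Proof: m = e and m | j, so e | j. Since v | j, lcm(v, e) | j. Since f | j, lcm(lcm(v, e), f) | j. From x | j, lcm(x, lcm(lcm(v, e), f)) | j.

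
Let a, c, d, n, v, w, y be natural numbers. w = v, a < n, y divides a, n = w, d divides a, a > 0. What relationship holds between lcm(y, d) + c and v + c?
lcm(y, d) + c < v + c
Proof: y divides a and d divides a, hence lcm(y, d) divides a. a > 0, so lcm(y, d) ≤ a. n = w and w = v, hence n = v. Since a < n, a < v. Since lcm(y, d) ≤ a, lcm(y, d) < v. Then lcm(y, d) + c < v + c.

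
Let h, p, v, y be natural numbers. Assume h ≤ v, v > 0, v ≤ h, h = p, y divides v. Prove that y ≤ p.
Because v ≤ h and h ≤ v, v = h. Because h = p, v = p. y divides v and v > 0, therefore y ≤ v. From v = p, y ≤ p.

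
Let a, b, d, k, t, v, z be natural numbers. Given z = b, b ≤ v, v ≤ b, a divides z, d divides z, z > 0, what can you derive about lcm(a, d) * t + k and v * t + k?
lcm(a, d) * t + k ≤ v * t + k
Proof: Because b ≤ v and v ≤ b, b = v. Since z = b, z = v. a divides z and d divides z, hence lcm(a, d) divides z. Since z > 0, lcm(a, d) ≤ z. From z = v, lcm(a, d) ≤ v. By multiplying by a non-negative, lcm(a, d) * t ≤ v * t. Then lcm(a, d) * t + k ≤ v * t + k.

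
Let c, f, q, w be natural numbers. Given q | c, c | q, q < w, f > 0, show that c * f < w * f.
q | c and c | q, therefore q = c. q < w, so c < w. Since f > 0, c * f < w * f.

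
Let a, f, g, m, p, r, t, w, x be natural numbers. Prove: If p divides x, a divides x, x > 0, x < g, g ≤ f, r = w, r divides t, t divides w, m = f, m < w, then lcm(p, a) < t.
Because p divides x and a divides x, lcm(p, a) divides x. Since x > 0, lcm(p, a) ≤ x. x < g and g ≤ f, thus x < f. r = w and r divides t, therefore w divides t. t divides w, so w = t. m = f and m < w, so f < w. Since w = t, f < t. x < f, so x < t. Since lcm(p, a) ≤ x, lcm(p, a) < t.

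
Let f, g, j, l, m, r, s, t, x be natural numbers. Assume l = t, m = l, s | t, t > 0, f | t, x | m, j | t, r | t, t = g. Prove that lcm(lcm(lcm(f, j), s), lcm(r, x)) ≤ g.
f | t and j | t, thus lcm(f, j) | t. s | t, so lcm(lcm(f, j), s) | t. From m = l and l = t, m = t. Since x | m, x | t. Since r | t, lcm(r, x) | t. Since lcm(lcm(f, j), s) | t, lcm(lcm(lcm(f, j), s), lcm(r, x)) | t. t > 0, so lcm(lcm(lcm(f, j), s), lcm(r, x)) ≤ t. t = g, so lcm(lcm(lcm(f, j), s), lcm(r, x)) ≤ g.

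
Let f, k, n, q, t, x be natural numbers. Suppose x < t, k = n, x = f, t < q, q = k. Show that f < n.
Because x = f and x < t, f < t. q = k and t < q, therefore t < k. Since f < t, f < k. k = n, so f < n.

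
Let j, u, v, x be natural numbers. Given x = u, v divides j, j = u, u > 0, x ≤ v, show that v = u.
Since j = u and v divides j, v divides u. u > 0, so v ≤ u. x = u and x ≤ v, thus u ≤ v. v ≤ u, so v = u.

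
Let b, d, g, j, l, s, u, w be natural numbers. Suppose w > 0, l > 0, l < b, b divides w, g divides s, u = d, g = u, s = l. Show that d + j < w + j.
s = l and g divides s, thus g divides l. Since g = u, u divides l. l > 0, so u ≤ l. Since u = d, d ≤ l. b divides w and w > 0, so b ≤ w. l < b, so l < w. Since d ≤ l, d < w. Then d + j < w + j.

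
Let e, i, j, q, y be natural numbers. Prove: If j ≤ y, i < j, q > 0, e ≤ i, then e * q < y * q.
Since e ≤ i and i < j, e < j. j ≤ y, so e < y. Because q > 0, by multiplying by a positive, e * q < y * q.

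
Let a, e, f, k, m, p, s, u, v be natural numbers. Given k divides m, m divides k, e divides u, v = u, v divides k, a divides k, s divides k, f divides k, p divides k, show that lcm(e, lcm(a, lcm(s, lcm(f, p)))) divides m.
From k divides m and m divides k, k = m. v = u and v divides k, therefore u divides k. e divides u, so e divides k. From f divides k and p divides k, lcm(f, p) divides k. Because s divides k, lcm(s, lcm(f, p)) divides k. a divides k, so lcm(a, lcm(s, lcm(f, p))) divides k. e divides k, so lcm(e, lcm(a, lcm(s, lcm(f, p)))) divides k. k = m, so lcm(e, lcm(a, lcm(s, lcm(f, p)))) divides m.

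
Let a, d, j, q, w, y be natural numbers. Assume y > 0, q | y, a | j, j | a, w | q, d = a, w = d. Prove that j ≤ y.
a | j and j | a, so a = j. From w = d and d = a, w = a. w | q and q | y, therefore w | y. Since w = a, a | y. Since y > 0, a ≤ y. Since a = j, j ≤ y.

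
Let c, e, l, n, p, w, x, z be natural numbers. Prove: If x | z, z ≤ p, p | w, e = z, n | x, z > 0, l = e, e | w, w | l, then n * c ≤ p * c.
l = e and w | l, so w | e. e | w, so w = e. From e = z, w = z. p | w, so p | z. Because z > 0, p ≤ z. Since z ≤ p, z = p. Because n | x and x | z, n | z. Since z > 0, n ≤ z. Since z = p, n ≤ p. Then n * c ≤ p * c.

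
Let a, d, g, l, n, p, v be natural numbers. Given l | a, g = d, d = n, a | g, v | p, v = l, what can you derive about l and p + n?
l | p + n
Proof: Since v = l and v | p, l | p. Since g = d and a | g, a | d. Since l | a, l | d. From d = n, l | n. Since l | p, l | p + n.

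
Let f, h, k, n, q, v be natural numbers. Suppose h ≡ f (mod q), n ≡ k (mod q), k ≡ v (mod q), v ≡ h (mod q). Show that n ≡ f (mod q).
n ≡ k (mod q) and k ≡ v (mod q), so n ≡ v (mod q). v ≡ h (mod q), so n ≡ h (mod q). h ≡ f (mod q), so n ≡ f (mod q).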